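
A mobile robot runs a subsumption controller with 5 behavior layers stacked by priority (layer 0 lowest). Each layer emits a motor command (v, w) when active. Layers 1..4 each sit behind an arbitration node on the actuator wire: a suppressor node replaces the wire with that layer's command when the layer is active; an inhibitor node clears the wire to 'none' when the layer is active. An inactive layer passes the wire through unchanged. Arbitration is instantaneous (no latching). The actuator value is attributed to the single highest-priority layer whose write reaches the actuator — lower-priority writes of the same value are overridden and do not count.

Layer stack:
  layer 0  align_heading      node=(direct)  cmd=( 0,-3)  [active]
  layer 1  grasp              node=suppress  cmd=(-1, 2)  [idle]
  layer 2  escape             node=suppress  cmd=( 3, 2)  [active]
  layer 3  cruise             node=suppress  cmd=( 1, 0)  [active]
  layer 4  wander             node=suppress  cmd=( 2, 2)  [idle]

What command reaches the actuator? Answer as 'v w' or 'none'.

1 0

L0 align_heading: active, feeds wire = (0, -3)
L1 grasp: idle → wire stays (0, -3)
L2 escape: active, suppressor → wire = (3, 2)
L3 cruise: active, suppressor → wire = (1, 0)
L4 wander: idle → wire stays (1, 0)
actuator = (1, 0)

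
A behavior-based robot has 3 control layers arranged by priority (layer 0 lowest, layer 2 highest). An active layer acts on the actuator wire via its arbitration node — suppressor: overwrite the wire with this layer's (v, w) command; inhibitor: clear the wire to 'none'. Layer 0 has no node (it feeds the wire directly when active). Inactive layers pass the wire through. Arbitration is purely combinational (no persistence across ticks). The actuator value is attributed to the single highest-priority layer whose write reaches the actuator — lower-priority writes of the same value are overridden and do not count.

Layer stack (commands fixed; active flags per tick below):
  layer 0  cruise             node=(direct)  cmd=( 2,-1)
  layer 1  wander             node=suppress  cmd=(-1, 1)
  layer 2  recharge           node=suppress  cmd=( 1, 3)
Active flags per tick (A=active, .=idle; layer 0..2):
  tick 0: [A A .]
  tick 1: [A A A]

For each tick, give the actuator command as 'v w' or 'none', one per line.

tick 0:
  [0] cruise on; wire := (2, -1)
  [1] wander on (suppress); wire := (-1, 1)
  [2] recharge off; pass (-1, 1)
  output (-1, 1)
tick 1:
  [0] cruise on; wire := (2, -1)
  [1] wander on (suppress); wire := (-1, 1)
  [2] recharge on (suppress); wire := (1, 3)
  output (1, 3)

-1 1
1 3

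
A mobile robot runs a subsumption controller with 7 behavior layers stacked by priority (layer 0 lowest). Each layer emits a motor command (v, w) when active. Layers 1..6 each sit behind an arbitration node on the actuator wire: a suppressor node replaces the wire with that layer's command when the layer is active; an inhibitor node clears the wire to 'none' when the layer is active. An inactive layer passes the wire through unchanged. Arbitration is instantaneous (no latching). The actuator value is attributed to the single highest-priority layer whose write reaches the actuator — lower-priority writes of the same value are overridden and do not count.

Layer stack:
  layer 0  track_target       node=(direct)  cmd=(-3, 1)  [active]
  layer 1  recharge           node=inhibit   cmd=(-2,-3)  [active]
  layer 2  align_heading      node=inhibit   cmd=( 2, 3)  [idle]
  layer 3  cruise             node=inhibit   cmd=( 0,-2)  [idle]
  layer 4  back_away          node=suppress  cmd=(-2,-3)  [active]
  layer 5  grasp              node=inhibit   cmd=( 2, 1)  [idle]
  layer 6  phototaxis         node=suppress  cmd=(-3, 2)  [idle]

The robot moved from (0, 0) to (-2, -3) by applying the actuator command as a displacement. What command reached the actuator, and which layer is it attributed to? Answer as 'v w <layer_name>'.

displacement = (-2, -3) − (0, 0) = (-2, -3)
L0 track_target: active, feeds wire = (-3, 1)
L1 recharge: active, inhibitor → wire = none
L2 align_heading: idle → wire stays none
L3 cruise: idle → wire stays none
L4 back_away: active, suppressor → wire = (-2, -3)
L5 grasp: idle → wire stays (-2, -3)
L6 phototaxis: idle → wire stays (-2, -3)
actuator = (-2, -3) — from layer 4 (back_away)

-2 -3 back_away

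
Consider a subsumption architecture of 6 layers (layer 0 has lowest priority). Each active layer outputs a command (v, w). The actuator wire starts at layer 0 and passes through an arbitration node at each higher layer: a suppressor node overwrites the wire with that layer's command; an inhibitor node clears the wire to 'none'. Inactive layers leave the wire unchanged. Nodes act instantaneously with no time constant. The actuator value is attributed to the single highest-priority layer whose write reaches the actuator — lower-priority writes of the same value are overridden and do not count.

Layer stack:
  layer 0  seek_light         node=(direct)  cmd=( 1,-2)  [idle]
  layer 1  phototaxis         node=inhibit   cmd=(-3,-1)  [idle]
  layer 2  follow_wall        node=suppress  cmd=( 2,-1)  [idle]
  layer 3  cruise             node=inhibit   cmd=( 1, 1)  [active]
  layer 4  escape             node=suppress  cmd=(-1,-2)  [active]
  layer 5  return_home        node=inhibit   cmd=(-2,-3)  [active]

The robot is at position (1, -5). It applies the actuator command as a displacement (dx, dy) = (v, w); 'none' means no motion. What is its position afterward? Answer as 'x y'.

1 -5

layer 0 (seek_light) idle — none
layer 1 (phototaxis) idle — unchanged: none
layer 2 (follow_wall) idle — unchanged: none
layer 3 (cruise) active — inhibits: none
layer 4 (escape) active — suppresses: (-1, -2)
layer 5 (return_home) active — inhibits: none
→ actuator none
position: (1, -5) + none = (1, -5)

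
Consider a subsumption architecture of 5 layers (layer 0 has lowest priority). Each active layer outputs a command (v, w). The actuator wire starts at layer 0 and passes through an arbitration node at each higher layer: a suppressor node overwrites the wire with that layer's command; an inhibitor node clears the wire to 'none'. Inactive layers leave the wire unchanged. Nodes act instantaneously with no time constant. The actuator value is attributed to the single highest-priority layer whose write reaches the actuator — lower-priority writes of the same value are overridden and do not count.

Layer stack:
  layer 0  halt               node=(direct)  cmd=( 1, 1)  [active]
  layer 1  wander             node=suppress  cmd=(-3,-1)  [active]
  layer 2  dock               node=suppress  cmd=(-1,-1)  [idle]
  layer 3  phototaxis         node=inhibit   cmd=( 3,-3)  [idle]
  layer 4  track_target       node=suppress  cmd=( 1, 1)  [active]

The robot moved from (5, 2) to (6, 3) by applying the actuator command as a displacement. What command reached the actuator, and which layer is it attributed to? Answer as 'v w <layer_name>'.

displacement = (6, 3) − (5, 2) = (1, 1)
L0 halt: active, feeds wire = (1, 1)
L1 wander: active, suppressor → wire = (-3, -1)
L2 dock: idle → wire stays (-3, -1)
L3 phototaxis: idle → wire stays (-3, -1)
L4 track_target: active, suppressor → wire = (1, 1)
actuator = (1, 1) — from layer 4 (track_target)

1 1 track_target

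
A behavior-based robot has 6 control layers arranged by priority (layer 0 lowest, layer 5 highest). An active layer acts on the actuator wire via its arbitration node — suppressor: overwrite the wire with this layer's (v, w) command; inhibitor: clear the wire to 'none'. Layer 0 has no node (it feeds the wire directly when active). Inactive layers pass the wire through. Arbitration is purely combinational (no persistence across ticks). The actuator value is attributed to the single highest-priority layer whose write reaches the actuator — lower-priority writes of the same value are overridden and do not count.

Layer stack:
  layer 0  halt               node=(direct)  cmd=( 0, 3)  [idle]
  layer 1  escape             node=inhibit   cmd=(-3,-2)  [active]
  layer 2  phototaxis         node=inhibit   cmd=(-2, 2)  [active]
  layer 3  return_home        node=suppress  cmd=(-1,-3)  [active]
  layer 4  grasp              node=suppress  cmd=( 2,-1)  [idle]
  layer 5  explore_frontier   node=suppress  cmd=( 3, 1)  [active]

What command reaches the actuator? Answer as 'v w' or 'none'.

3 1

layer 0 (halt) idle — none
layer 1 (escape) active — inhibits: none
layer 2 (phototaxis) active — inhibits: none
layer 3 (return_home) active — suppresses: (-1, -3)
layer 4 (grasp) idle — unchanged: (-1, -3)
layer 5 (explore_frontier) active — suppresses: (3, 1)
→ actuator (3, 1)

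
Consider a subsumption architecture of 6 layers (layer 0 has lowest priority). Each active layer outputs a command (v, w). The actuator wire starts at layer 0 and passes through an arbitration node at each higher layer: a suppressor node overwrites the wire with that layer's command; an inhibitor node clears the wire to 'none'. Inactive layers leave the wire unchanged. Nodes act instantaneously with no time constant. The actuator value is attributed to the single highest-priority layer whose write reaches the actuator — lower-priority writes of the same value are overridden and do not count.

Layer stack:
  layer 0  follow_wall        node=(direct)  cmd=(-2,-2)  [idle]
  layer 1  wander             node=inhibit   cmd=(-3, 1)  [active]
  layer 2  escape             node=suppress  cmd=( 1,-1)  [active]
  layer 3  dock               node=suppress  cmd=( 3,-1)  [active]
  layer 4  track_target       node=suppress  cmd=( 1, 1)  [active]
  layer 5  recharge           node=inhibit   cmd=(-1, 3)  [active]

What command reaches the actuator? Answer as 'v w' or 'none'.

layer 0 (follow_wall) idle — none
layer 1 (wander) active — inhibits: none
layer 2 (escape) active — suppresses: (1, -1)
layer 3 (dock) active — suppresses: (3, -1)
layer 4 (track_target) active — suppresses: (1, 1)
layer 5 (recharge) active — inhibits: none
→ actuator none

none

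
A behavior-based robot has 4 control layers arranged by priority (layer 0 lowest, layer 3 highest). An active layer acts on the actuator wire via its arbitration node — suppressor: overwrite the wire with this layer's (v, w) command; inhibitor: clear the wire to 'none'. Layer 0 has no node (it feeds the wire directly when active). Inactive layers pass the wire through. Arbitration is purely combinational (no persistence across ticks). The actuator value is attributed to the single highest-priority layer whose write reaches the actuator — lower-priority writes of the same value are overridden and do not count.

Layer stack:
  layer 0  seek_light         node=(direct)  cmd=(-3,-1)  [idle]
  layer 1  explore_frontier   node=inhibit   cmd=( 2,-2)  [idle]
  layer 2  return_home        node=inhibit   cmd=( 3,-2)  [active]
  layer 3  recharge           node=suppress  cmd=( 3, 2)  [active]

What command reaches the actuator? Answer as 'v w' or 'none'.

[0] seek_light off; wire := none
[1] explore_frontier off; pass none
[2] return_home on (inhibit); wire := none
[3] recharge on (suppress); wire := (3, 2)
output (3, 2)

3 2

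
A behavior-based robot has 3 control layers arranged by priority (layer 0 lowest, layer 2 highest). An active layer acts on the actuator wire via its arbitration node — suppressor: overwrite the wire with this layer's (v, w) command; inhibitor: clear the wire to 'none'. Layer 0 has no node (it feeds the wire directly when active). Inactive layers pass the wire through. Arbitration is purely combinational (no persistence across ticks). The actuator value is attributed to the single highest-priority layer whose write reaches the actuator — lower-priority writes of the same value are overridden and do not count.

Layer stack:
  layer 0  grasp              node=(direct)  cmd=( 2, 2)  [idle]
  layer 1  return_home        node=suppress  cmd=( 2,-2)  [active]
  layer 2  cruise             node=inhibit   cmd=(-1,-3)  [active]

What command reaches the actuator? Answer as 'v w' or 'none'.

none

layer 0 (grasp) idle — none
layer 1 (return_home) active — suppresses: (2, -2)
layer 2 (cruise) active — inhibits: none
→ actuator none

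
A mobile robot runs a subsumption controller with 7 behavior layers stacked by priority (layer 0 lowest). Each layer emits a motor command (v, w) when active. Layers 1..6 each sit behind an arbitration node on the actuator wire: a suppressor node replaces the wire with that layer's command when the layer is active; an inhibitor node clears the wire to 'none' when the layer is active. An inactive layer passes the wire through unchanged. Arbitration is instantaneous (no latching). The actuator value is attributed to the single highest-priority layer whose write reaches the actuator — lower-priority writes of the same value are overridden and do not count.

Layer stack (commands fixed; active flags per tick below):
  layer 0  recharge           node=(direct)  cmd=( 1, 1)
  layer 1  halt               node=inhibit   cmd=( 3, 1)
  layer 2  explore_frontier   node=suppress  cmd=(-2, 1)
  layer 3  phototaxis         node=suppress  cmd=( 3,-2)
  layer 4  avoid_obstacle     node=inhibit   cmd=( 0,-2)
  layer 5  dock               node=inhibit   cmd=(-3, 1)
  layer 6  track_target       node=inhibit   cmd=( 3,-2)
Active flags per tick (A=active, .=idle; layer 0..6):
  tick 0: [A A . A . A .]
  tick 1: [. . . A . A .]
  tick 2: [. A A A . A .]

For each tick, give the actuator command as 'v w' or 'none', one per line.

none
none
none

tick 0:
  layer 0 (recharge) active — direct: (1, 1)
  layer 1 (halt) active — inhibits: none
  layer 2 (explore_frontier) idle — unchanged: none
  layer 3 (phototaxis) active — suppresses: (3, -2)
  layer 4 (avoid_obstacle) idle — unchanged: (3, -2)
  layer 5 (dock) active — inhibits: none
  layer 6 (track_target) idle — unchanged: none
  → actuator none
tick 1:
  layer 0 (recharge) idle — none
  layer 1 (halt) idle — unchanged: none
  layer 2 (explore_frontier) idle — unchanged: none
  layer 3 (phototaxis) active — suppresses: (3, -2)
  layer 4 (avoid_obstacle) idle — unchanged: (3, -2)
  layer 5 (dock) active — inhibits: none
  layer 6 (track_target) idle — unchanged: none
  → actuator none
tick 2:
  layer 0 (recharge) idle — none
  layer 1 (halt) active — inhibits: none
  layer 2 (explore_frontier) active — suppresses: (-2, 1)
  layer 3 (phototaxis) active — suppresses: (3, -2)
  layer 4 (avoid_obstacle) idle — unchanged: (3, -2)
  layer 5 (dock) active — inhibits: none
  layer 6 (track_target) idle — unchanged: none
  → actuator none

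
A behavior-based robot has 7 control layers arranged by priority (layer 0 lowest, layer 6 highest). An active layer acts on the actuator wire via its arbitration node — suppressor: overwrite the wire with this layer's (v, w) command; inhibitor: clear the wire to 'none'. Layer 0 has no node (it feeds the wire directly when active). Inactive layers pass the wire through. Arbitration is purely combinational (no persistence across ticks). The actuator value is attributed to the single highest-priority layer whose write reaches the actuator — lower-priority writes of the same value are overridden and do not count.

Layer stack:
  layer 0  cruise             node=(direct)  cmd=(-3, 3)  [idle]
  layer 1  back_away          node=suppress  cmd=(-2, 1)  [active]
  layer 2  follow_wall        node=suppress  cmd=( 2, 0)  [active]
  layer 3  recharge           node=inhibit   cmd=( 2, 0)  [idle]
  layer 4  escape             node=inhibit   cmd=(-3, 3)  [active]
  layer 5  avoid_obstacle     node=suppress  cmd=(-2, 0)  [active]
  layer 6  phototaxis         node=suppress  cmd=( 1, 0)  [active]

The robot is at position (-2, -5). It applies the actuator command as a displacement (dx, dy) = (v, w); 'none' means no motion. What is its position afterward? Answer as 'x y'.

-1 -5

layer 0 (cruise) idle — none
layer 1 (back_away) active — suppresses: (-2, 1)
layer 2 (follow_wall) active — suppresses: (2, 0)
layer 3 (recharge) idle — unchanged: (2, 0)
layer 4 (escape) active — inhibits: none
layer 5 (avoid_obstacle) active — suppresses: (-2, 0)
layer 6 (phototaxis) active — suppresses: (1, 0)
→ actuator (1, 0)
position: (-2, -5) + (1, 0) = (-1, -5)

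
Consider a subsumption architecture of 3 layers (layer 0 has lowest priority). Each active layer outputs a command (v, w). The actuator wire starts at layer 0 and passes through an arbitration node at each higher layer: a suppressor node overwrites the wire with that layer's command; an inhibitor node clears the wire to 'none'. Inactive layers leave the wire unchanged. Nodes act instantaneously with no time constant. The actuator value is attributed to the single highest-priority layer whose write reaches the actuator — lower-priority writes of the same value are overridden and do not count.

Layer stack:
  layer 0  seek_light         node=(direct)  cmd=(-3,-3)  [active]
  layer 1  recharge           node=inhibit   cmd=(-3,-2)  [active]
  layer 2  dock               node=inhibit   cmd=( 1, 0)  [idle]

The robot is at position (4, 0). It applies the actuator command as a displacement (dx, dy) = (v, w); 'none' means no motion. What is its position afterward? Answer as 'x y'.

4 0

layer 0 (seek_light) active — direct: (-3, -3)
layer 1 (recharge) active — inhibits: none
layer 2 (dock) idle — unchanged: none
→ actuator none
position: (4, 0) + none = (4, 0)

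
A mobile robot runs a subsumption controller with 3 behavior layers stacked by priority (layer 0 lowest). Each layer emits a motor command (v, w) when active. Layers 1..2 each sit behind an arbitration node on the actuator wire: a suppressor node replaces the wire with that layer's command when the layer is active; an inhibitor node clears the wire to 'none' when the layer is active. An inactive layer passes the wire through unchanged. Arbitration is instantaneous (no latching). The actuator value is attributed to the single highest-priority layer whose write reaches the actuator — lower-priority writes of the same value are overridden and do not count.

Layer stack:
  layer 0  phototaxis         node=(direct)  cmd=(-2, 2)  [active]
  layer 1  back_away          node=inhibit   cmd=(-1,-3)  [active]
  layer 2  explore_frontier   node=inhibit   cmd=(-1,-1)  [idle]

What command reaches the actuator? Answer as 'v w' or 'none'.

L0 phototaxis: active, feeds wire = (-2, 2)
L1 back_away: active, inhibitor → wire = none
L2 explore_frontier: idle → wire stays none
actuator = none

none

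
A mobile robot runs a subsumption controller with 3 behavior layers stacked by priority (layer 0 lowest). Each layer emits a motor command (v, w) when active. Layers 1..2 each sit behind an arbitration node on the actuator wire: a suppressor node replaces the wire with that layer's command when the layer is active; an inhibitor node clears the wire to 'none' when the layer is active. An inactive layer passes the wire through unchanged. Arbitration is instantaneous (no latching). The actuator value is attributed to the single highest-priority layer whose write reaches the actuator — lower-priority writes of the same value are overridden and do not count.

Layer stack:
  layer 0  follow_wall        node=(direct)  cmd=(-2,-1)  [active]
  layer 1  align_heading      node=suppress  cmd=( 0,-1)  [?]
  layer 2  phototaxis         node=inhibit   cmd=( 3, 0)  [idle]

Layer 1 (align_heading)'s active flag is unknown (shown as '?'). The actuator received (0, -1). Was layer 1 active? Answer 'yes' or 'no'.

If layer 1 is active=yes:
  actuator would be (0, -1)
If layer 1 is active=no:
  actuator would be (-2, -1)
Observed (0, -1), so layer 1 was active.

yes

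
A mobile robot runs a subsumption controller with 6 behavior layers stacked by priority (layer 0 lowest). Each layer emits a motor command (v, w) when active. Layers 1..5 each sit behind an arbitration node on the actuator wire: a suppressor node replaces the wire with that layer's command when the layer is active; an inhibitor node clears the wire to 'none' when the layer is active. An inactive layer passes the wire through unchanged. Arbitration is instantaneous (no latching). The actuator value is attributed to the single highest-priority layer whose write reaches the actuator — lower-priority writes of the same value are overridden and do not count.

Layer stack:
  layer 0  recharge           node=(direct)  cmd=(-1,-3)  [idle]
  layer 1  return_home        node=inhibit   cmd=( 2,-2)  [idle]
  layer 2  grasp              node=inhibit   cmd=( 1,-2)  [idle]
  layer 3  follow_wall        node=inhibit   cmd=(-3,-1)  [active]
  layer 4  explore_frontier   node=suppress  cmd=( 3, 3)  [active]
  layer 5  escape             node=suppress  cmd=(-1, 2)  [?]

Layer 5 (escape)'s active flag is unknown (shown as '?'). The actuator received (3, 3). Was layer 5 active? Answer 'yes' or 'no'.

no

If layer 5 is active=yes:
  actuator would be (-1, 2)
If layer 5 is active=no:
  actuator would be (3, 3)
Observed (3, 3), so layer 5 was idle.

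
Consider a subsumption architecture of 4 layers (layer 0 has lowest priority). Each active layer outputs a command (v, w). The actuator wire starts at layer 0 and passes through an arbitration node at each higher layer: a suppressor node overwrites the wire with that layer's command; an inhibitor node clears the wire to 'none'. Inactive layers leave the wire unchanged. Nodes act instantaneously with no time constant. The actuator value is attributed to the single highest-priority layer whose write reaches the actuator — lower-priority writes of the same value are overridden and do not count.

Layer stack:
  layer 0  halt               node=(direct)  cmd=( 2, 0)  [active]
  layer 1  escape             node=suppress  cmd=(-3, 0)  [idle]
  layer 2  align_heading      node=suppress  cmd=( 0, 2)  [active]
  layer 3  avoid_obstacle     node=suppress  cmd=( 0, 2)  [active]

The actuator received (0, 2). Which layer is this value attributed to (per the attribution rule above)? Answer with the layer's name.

avoid_obstacle

L0 halt: active, feeds wire = (2, 0)
L1 escape: idle → wire stays (2, 0)
L2 align_heading: active, suppressor → wire = (0, 2)
L3 avoid_obstacle: active, suppressor → wire = (0, 2)
actuator = (0, 2)
last writer: layer 3 = avoid_obstacle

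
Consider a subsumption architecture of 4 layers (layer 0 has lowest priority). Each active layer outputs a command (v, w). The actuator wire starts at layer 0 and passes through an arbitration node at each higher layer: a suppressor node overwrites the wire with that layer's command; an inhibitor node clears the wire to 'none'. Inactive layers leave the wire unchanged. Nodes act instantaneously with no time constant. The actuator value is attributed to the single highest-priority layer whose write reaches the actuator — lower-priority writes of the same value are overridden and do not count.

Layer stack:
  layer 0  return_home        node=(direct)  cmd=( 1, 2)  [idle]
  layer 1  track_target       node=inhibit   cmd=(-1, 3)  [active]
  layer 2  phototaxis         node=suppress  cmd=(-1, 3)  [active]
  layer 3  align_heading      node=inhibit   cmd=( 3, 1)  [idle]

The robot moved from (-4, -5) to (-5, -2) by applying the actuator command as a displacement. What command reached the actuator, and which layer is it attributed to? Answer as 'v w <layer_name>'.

-1 3 phototaxis

displacement = (-5, -2) − (-4, -5) = (-1, 3)
[0] return_home off; wire := none
[1] track_target on (inhibit); wire := none
[2] phototaxis on (suppress); wire := (-1, 3)
[3] align_heading off; pass (-1, 3)
output (-1, 3) — from layer 2 (phototaxis)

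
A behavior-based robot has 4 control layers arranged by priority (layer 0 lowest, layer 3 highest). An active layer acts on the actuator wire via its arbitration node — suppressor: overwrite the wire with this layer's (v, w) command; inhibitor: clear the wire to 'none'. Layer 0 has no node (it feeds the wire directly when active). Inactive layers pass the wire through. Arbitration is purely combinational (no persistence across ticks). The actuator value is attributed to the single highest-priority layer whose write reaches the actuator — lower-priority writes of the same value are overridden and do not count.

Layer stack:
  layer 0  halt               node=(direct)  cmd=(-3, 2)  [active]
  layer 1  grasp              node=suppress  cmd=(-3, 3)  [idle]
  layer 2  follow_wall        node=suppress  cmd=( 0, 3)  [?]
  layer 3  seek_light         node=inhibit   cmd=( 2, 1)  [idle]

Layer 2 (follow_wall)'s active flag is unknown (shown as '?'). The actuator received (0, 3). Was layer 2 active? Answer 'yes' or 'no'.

yes

If layer 2 is active=yes:
  actuator would be (0, 3)
If layer 2 is active=no:
  actuator would be (-3, 2)
Observed (0, 3), so layer 2 was active.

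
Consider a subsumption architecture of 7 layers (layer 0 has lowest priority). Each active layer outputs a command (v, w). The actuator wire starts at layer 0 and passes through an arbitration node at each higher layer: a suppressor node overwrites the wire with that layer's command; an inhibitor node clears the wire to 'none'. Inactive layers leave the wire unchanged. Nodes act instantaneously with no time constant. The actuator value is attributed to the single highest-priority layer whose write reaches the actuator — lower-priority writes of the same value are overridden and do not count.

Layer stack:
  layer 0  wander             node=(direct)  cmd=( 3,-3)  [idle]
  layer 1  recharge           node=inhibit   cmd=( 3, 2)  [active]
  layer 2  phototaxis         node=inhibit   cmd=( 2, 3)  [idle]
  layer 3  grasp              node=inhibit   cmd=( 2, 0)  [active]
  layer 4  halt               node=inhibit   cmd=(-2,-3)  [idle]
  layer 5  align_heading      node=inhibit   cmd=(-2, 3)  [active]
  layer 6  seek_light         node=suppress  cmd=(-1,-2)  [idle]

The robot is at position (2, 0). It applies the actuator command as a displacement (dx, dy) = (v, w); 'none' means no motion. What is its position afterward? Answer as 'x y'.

L0 wander: idle → wire = none
L1 recharge: active, inhibitor → wire = none
L2 phototaxis: idle → wire stays none
L3 grasp: active, inhibitor → wire = none
L4 halt: idle → wire stays none
L5 align_heading: active, inhibitor → wire = none
L6 seek_light: idle → wire stays none
actuator = none
position: (2, 0) + none = (2, 0)

2 0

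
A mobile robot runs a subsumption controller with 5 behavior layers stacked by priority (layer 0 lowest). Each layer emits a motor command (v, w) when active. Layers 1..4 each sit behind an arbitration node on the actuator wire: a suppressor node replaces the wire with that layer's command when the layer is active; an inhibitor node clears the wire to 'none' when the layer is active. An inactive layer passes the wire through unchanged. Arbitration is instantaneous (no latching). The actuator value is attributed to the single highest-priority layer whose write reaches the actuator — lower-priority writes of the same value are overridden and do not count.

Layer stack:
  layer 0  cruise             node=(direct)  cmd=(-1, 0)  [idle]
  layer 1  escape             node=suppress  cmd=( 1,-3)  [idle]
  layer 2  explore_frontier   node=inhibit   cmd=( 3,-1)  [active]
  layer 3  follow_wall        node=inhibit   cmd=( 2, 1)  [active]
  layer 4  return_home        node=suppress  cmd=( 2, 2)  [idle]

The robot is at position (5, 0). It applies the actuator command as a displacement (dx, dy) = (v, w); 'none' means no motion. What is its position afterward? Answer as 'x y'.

5 0

[0] cruise off; wire := none
[1] escape off; pass none
[2] explore_frontier on (inhibit); wire := none
[3] follow_wall on (inhibit); wire := none
[4] return_home off; pass none
output none
position: (5, 0) + none = (5, 0)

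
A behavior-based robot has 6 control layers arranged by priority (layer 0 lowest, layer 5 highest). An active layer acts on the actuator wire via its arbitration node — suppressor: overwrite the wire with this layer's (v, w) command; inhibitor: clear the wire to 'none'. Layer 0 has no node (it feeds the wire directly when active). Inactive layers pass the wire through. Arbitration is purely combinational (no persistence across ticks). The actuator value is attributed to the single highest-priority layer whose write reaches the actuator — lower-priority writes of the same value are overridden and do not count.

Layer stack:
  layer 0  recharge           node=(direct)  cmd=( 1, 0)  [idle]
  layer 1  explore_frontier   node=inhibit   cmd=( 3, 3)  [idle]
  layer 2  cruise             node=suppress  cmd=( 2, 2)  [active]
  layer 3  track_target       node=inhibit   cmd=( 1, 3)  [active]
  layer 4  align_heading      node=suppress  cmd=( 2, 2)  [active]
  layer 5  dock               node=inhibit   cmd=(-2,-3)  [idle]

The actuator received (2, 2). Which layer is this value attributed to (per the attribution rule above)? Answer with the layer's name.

[0] recharge off; wire := none
[1] explore_frontier off; pass none
[2] cruise on (suppress); wire := (2, 2)
[3] track_target on (inhibit); wire := none
[4] align_heading on (suppress); wire := (2, 2)
[5] dock off; pass (2, 2)
output (2, 2)
last writer: layer 4 = align_heading

align_heading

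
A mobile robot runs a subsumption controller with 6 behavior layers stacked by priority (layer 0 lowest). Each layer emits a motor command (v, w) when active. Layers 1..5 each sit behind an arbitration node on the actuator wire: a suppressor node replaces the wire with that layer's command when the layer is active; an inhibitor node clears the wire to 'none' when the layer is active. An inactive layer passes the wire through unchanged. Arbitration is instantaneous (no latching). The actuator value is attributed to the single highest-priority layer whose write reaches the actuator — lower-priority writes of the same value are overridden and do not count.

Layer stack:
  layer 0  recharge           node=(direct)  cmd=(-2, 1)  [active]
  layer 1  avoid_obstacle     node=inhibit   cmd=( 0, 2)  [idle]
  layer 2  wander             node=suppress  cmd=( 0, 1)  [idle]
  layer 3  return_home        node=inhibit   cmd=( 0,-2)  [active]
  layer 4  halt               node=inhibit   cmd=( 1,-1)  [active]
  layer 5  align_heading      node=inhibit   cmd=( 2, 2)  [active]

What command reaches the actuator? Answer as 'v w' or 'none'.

L0 recharge: active, feeds wire = (-2, 1)
L1 avoid_obstacle: idle → wire stays (-2, 1)
L2 wander: idle → wire stays (-2, 1)
L3 return_home: active, inhibitor → wire = none
L4 halt: active, inhibitor → wire = none
L5 align_heading: active, inhibitor → wire = none
actuator = none

none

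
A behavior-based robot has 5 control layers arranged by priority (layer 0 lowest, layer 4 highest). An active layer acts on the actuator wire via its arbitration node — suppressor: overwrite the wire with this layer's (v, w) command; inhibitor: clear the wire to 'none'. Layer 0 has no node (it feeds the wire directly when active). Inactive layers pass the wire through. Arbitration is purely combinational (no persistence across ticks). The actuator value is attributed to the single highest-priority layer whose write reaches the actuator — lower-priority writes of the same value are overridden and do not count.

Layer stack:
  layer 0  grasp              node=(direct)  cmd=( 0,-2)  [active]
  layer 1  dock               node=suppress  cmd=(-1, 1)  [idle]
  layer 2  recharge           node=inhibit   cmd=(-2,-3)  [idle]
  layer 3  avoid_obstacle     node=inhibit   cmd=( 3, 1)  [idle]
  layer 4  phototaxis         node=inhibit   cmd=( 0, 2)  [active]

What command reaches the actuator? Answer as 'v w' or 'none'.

none

layer 0 (grasp) active — direct: (0, -2)
layer 1 (dock) idle — unchanged: (0, -2)
layer 2 (recharge) idle — unchanged: (0, -2)
layer 3 (avoid_obstacle) idle — unchanged: (0, -2)
layer 4 (phototaxis) active — inhibits: none
→ actuator none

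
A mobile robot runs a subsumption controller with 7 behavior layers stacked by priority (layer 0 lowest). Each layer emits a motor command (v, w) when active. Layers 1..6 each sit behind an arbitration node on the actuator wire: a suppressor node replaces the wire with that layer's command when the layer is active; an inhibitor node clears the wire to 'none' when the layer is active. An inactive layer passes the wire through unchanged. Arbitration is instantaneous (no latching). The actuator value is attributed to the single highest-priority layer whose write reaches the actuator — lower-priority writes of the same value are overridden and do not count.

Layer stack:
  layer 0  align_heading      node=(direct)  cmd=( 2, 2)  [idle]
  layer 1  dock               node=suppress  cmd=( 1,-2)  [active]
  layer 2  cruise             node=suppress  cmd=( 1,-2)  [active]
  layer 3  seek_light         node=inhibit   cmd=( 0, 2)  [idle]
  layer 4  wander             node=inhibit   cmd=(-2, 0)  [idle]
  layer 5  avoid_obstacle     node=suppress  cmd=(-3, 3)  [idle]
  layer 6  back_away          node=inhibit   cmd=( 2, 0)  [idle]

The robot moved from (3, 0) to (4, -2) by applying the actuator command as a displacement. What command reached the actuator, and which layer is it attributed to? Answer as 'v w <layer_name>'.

displacement = (4, -2) − (3, 0) = (1, -2)
[0] align_heading off; wire := none
[1] dock on (suppress); wire := (1, -2)
[2] cruise on (suppress); wire := (1, -2)
[3] seek_light off; pass (1, -2)
[4] wander off; pass (1, -2)
[5] avoid_obstacle off; pass (1, -2)
[6] back_away off; pass (1, -2)
output (1, -2) — from layer 2 (cruise)

1 -2 cruise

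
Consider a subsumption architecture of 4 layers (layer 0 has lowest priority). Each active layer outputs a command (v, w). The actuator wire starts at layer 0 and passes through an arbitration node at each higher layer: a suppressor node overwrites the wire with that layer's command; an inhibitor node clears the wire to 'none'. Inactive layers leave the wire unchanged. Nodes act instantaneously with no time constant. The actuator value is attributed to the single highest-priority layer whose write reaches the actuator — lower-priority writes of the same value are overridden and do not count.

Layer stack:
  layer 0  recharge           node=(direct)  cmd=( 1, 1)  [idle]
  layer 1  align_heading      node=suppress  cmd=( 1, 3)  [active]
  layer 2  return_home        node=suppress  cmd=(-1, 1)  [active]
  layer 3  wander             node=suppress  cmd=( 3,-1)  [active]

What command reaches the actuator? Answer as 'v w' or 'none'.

3 -1

layer 0 (recharge) idle — none
layer 1 (align_heading) active — suppresses: (1, 3)
layer 2 (return_home) active — suppresses: (-1, 1)
layer 3 (wander) active — suppresses: (3, -1)
→ actuator (3, -1)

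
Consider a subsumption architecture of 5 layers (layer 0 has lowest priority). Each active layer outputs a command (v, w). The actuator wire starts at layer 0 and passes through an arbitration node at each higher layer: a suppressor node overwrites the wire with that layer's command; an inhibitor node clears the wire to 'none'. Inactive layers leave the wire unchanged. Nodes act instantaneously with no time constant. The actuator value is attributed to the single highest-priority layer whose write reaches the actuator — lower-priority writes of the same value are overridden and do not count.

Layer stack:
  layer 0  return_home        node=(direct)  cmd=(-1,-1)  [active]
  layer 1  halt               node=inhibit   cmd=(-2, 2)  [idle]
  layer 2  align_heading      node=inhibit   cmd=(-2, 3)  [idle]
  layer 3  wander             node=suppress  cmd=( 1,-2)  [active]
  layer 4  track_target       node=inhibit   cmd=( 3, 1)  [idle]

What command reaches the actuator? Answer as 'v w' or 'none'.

1 -2

[0] return_home on; wire := (-1, -1)
[1] halt off; pass (-1, -1)
[2] align_heading off; pass (-1, -1)
[3] wander on (suppress); wire := (1, -2)
[4] track_target off; pass (1, -2)
output (1, -2)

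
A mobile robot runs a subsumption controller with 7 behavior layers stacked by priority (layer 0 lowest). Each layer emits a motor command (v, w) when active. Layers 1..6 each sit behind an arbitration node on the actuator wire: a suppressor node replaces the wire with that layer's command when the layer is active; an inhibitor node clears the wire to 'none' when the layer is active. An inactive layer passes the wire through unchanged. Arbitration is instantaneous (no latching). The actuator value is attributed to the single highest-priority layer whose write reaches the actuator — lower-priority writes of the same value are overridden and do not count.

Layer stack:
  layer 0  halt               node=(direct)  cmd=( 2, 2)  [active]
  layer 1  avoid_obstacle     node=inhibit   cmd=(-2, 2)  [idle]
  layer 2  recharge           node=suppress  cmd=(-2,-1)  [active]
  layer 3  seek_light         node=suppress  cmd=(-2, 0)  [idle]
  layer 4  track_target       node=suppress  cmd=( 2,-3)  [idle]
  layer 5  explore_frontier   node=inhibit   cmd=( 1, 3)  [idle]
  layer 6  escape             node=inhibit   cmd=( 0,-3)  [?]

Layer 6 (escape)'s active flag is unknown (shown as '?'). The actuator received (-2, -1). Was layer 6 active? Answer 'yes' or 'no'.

no

If layer 6 is active=yes:
  actuator would be none
If layer 6 is active=no:
  actuator would be (-2, -1)
Observed (-2, -1), so layer 6 was idle.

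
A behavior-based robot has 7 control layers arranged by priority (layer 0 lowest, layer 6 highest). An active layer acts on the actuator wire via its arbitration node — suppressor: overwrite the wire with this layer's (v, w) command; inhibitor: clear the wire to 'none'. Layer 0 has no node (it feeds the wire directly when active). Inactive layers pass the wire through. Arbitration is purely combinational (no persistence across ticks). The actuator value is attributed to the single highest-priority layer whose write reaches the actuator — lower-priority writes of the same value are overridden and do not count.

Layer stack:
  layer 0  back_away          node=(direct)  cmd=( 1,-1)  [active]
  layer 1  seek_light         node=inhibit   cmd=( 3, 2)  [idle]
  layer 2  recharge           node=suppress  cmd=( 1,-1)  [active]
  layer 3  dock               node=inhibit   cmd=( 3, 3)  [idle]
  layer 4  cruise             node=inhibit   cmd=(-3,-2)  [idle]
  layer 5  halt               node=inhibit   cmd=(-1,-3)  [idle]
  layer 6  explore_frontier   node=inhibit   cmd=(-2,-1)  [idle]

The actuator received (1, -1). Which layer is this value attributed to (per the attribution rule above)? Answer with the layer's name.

[0] back_away on; wire := (1, -1)
[1] seek_light off; pass (1, -1)
[2] recharge on (suppress); wire := (1, -1)
[3] dock off; pass (1, -1)
[4] cruise off; pass (1, -1)
[5] halt off; pass (1, -1)
[6] explore_frontier off; pass (1, -1)
output (1, -1)
last writer: layer 2 = recharge

recharge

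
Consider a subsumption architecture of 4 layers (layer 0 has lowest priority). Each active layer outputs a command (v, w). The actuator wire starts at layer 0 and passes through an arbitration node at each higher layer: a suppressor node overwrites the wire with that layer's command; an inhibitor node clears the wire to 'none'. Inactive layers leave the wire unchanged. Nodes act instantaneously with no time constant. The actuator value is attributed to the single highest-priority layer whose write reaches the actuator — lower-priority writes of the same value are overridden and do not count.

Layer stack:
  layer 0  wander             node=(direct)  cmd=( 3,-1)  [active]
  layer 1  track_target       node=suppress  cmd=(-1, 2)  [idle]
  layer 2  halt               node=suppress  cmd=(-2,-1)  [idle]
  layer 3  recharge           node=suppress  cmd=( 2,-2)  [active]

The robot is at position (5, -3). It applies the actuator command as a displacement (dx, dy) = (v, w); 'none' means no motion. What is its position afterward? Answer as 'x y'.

layer 0 (wander) active — direct: (3, -1)
layer 1 (track_target) idle — unchanged: (3, -1)
layer 2 (halt) idle — unchanged: (3, -1)
layer 3 (recharge) active — suppresses: (2, -2)
→ actuator (2, -2)
position: (5, -3) + (2, -2) = (7, -5)

7 -5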